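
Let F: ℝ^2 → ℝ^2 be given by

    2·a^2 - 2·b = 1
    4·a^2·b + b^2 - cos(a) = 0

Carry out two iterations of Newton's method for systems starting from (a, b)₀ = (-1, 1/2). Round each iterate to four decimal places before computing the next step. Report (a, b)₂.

At (-1, 1/2): F = (0.0000, 1.709698).
Jacobian J = [[4·a, -2], [8·a·b + sin(a), 4·a^2 + 2·b]].
At the point, J = [[-4.0000, -2.0000], [-4.841471, 5.0000]] (det J = -29.682942).
Solving J·Δ = −F gives Δ = (0.1152, -0.2304).
Then the next iterate is (a, b)₁ = (-0.8848, 0.2696).
Round to (-0.8848, 0.2696) and repeat: F = (0.026542, 0.283488), J = [[-3.5392, -2.0000], [-2.682125, 3.670684]].
Δ = (0.0362, -0.0508), so (a, b)₂ = (-0.8486, 0.2188).

(-0.8486, 0.2188)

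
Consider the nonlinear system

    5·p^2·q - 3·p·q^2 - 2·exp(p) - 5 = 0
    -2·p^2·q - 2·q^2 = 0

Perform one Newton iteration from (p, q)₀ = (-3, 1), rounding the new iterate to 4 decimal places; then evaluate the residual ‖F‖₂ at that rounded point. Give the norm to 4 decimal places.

At (-3, 1): F = (48.900426, -20.0000).
Jacobian J = [[10·p·q - 3·q^2 - 2·exp(p), 5·p^2 - 6·p·q], [-4·p·q, -2·p^2 - 4·q]].
At the point, J = [[-33.099574, 63.0000], [12.0000, -22.0000]] (det J = -27.809369).
Solving J·Δ = −F gives Δ = (6.6233, 2.7036).
Then the next iterate is (p, q)₁ = (3.6233, 3.7036).
Re-evaluating at (3.6233, 3.7036): F = (14.089296, -124.677271), so ‖F‖₂ = 125.4708.

125.4708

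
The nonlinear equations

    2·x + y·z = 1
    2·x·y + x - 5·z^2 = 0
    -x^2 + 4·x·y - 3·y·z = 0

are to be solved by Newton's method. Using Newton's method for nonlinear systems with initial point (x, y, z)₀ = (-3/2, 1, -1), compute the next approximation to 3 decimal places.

At (-3/2, 1, -1): F = (-5.000, -9.500, -5.250).
Jacobian J = [[2, z, y], [2·y + 1, 2·x, -10·z], [-2·x + 4·y, 4·x - 3·z, -3·y]].
At the point, J = [[2.000, -1.000, 1.000], [3.000, -3.000, 10.000], [7.000, -3.000, -3.000]] (det J = 11.000).
Solving J·Δ = −F gives Δ = (9.205, 16.568, 3.159).
Then the next iterate is (x, y, z)₁ = (7.705, 17.568, 2.159).

(7.705, 17.568, 2.159)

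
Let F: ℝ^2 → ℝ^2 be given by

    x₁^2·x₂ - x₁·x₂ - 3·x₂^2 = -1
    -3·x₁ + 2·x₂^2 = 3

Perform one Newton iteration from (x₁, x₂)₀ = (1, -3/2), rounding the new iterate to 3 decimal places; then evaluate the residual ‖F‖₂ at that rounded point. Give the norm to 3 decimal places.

3.019

At (1, -3/2): F = (-5.750, -1.500).
Jacobian J = [[2·x₁·x₂ - x₂, x₁^2 - x₁ - 6·x₂], [-3, 4·x₂]].
At the point, J = [[-1.500, 9.000], [-3.000, -6.000]] (det J = 36.000).
Solving J·Δ = −F gives Δ = (-1.333, 0.417).
Then the next iterate is (x₁, x₂)₁ = (-0.333, -1.083).
Re-evaluating at (-0.333, -1.083): F = (-2.99940, 0.34478), so ‖F‖₂ = 3.019.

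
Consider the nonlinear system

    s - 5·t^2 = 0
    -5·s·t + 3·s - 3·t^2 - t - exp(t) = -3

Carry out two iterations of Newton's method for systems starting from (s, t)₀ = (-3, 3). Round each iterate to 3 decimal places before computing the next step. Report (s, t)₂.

At (-3, 3): F = (-48.000, -11.08554).
Jacobian J = [[1, -10·t], [-5·t + 3, -5·s - 6·t - exp(t) - 1]].
At the point, J = [[1.000, -30.000], [-12.000, -24.08554]] (det J = -384.08554).
Solving J·Δ = −F gives Δ = (2.144, -1.529).
Then the next iterate is (s, t)₁ = (-0.856, 1.471).
Round to (-0.856, 1.471) and repeat: F = (-11.67521, -5.58823), J = [[1.000, -14.710], [-4.355, -9.89959]].
Δ = (0.451, -0.763), so (s, t)₂ = (-0.405, 0.708).

(-0.405, 0.708)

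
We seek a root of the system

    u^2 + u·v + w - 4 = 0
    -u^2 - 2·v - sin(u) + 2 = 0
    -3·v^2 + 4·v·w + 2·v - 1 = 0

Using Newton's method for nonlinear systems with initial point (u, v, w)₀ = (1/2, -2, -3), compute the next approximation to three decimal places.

At (1/2, -2, -3): F = (-7.750, 5.27057, 7.000).
Jacobian J = [[2·u + v, u, 1], [-2·u - cos(u), -2, 0], [0, -6·v + 4·w + 2, 4·v]].
At the point, J = [[-1.000, 0.500, 1.000], [-1.87758, -2.000, 0.000], [0.000, 2.000, -8.000]] (det J = -27.26550).
Solving J·Δ = −F gives Δ = (-2.875, 5.334, 2.208).
Then the next iterate is (u, v, w)₁ = (-2.375, 3.334, -0.792).

(-2.375, 3.334, -0.792)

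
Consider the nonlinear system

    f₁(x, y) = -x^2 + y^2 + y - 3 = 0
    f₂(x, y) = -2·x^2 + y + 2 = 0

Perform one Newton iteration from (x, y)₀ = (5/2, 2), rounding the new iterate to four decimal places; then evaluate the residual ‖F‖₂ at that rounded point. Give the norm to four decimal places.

At (5/2, 2): F = (-3.2500, -8.5000).
Jacobian J = [[-2·x, 2·y + 1], [-4·x, 1]].
At the point, J = [[-5.0000, 5.0000], [-10.0000, 1.0000]] (det J = 45.0000).
Solving J·Δ = −F gives Δ = (-0.8722, -0.2222).
Then the next iterate is (x, y)₁ = (1.6278, 1.7778).
Re-evaluating at (1.6278, 1.7778): F = (-0.711360, -1.521666), so ‖F‖₂ = 1.6797.

1.6797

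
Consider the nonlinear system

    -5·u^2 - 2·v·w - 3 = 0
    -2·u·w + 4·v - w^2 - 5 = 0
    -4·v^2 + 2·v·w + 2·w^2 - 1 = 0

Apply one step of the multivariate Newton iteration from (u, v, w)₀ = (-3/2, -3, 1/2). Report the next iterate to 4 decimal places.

At (-3/2, -3, 1/2): F = (-11.2500, -15.7500, -39.5000).
Jacobian J = [[-10·u, -2·w, -2·v], [-2·w, 4, -2·u - 2·w], [0, -8·v + 2·w, 2·v + 4·w]].
At the point, J = [[15.0000, -1.0000, 6.0000], [-1.0000, 4.0000, 2.0000], [0.0000, 25.0000, -4.0000]] (det J = -1136.0000).
Solving J·Δ = −F gives Δ = (-0.4665, 2.1232, 3.3952).
Then the next iterate is (u, v, w)₁ = (-1.9665, -0.8768, 3.8952).

(-1.9665, -0.8768, 3.8952)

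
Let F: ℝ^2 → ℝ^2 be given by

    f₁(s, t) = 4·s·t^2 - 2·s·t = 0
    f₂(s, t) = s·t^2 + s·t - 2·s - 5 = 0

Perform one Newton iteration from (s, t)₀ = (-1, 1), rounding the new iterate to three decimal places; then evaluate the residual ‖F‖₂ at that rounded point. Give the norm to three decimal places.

16.724

At (-1, 1): F = (-2.000, -5.000).
Jacobian J = [[4·t^2 - 2·t, 8·s·t - 2·s], [t^2 + t - 2, 2·s·t + s]].
At the point, J = [[2.000, -6.000], [0.000, -3.000]] (det J = -6.000).
Solving J·Δ = −F gives Δ = (-4.000, -1.667).
Then the next iterate is (s, t)₁ = (-5.000, -0.667).
Re-evaluating at (-5.000, -0.667): F = (-15.56778, 6.11056), so ‖F‖₂ = 16.724.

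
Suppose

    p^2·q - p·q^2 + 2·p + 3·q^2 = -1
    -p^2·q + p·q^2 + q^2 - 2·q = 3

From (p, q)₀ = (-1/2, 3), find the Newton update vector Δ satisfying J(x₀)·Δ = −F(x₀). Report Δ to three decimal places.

(0.517, -1.274)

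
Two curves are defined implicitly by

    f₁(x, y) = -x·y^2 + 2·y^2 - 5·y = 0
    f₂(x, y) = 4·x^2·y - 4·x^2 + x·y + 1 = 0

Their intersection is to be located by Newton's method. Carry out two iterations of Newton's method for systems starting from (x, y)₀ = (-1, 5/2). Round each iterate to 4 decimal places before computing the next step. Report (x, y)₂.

At (-1, 5/2): F = (6.2500, 4.5000).
Jacobian J = [[-y^2, -2·x·y + 4·y - 5], [8·x·y - 8·x + y, 4·x^2 + x]].
At the point, J = [[-6.2500, 10.0000], [-9.5000, 3.0000]] (det J = 76.2500).
Solving J·Δ = −F gives Δ = (0.3443, -0.4098).
Then the next iterate is (x, y)₁ = (-0.6557, 2.0902).
Round to (-0.6557, 2.0902) and repeat: F = (1.151583, 1.504349), J = [[-4.368936, 6.101888], [-3.628553, 1.064070]].
Δ = (0.4547, 0.1369), so (x, y)₂ = (-0.2010, 2.2271).

(-0.2010, 2.2271)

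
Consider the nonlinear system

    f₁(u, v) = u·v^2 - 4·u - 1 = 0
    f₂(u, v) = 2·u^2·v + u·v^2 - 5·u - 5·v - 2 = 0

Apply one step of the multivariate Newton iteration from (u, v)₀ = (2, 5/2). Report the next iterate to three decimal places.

(1.812, 2.192)

At (2, 5/2): F = (3.500, 8.000).
Jacobian J = [[v^2 - 4, 2·u·v], [4·u·v + v^2 - 5, 2·u^2 + 2·u·v - 5]].
At the point, J = [[2.250, 10.000], [21.250, 13.000]] (det J = -183.250).
Solving J·Δ = −F gives Δ = (-0.188, -0.308).
Then the next iterate is (u, v)₁ = (1.812, 2.192).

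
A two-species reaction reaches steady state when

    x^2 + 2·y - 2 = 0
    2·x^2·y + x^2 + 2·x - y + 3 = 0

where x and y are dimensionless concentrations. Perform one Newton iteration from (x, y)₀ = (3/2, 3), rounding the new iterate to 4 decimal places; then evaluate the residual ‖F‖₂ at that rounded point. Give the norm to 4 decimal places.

At (3/2, 3): F = (6.2500, 18.7500).
Jacobian J = [[2·x, 2], [4·x·y + 2·x + 2, 2·x^2 - 1]].
At the point, J = [[3.0000, 2.0000], [23.0000, 3.5000]] (det J = -35.5000).
Solving J·Δ = −F gives Δ = (-0.4401, -2.4648).
Then the next iterate is (x, y)₁ = (1.0599, 0.5352).
Re-evaluating at (1.0599, 0.5352): F = (0.193788, 6.910463), so ‖F‖₂ = 6.9132.

6.9132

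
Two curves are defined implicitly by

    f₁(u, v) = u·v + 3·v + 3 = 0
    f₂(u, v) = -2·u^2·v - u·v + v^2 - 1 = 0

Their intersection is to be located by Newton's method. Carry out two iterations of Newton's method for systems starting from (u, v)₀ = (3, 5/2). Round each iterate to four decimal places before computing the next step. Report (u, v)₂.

(0.9755, -0.6720)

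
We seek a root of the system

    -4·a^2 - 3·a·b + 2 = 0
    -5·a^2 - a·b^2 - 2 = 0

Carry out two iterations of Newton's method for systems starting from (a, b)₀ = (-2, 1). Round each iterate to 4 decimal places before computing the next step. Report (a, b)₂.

(-0.1550, -2.0528)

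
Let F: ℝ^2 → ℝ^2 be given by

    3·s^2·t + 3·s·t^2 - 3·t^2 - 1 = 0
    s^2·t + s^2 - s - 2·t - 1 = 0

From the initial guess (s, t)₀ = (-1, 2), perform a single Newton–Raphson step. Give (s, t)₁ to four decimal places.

(-1.0136, 1.0952)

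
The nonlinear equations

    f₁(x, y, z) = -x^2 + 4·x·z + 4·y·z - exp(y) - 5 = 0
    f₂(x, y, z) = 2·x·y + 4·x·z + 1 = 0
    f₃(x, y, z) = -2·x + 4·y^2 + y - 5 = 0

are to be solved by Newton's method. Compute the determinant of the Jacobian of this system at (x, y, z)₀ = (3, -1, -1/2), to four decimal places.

-295.1709

J = [[-2·x + 4·z, 4·z - exp(y), 4·x + 4·y], [2·y + 4·z, 2·x, 4·x], [-2, 8·y + 1, 0]].
At the point, J = [[-8.0000, -2.367879, 8.0000], [-4.0000, 6.0000, 12.0000], [-2.0000, -7.0000, 0.0000]].
det J = -295.1709.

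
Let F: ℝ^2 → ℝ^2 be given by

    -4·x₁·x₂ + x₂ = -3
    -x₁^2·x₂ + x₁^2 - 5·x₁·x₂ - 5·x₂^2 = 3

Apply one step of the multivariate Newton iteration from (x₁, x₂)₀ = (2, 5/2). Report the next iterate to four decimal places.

At (2, 5/2): F = (-14.5000, -65.2500).
Jacobian J = [[-4·x₂, -4·x₁ + 1], [-2·x₁·x₂ + 2·x₁ - 5·x₂, -x₁^2 - 5·x₁ - 10·x₂]].
At the point, J = [[-10.0000, -7.0000], [-18.5000, -39.0000]] (det J = 260.5000).
Solving J·Δ = −F gives Δ = (-0.4175, -1.4750).
Then the next iterate is (x₁, x₂)₁ = (1.5825, 1.0250).

(1.5825, 1.0250)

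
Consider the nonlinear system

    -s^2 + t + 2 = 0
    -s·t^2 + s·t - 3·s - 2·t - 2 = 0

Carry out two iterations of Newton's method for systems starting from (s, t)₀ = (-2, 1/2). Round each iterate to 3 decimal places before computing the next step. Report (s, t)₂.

(-1.714, 0.902)

At (-2, 1/2): F = (-1.500, 2.500).
Jacobian J = [[-2·s, 1], [-t^2 + t - 3, -2·s·t + s - 2]].
At the point, J = [[4.000, 1.000], [-2.750, -2.000]] (det J = -5.250).
Solving J·Δ = −F gives Δ = (0.095, 1.119).
Then the next iterate is (s, t)₁ = (-1.905, 1.619).
Round to (-1.905, 1.619) and repeat: F = (-0.01002, 2.38612), J = [[3.810, 1.000], [-4.00216, 2.26339]].
Δ = (0.191, -0.717), so (s, t)₂ = (-1.714, 0.902).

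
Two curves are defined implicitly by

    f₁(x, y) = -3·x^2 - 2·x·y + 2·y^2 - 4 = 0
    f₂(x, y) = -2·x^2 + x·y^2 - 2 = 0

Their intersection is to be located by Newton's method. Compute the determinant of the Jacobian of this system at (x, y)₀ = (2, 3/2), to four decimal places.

-78.5000

J = [[-6·x - 2·y, -2·x + 4·y], [-4·x + y^2, 2·x·y]].
At the point, J = [[-15.0000, 2.0000], [-5.7500, 6.0000]].
det J = -78.5000.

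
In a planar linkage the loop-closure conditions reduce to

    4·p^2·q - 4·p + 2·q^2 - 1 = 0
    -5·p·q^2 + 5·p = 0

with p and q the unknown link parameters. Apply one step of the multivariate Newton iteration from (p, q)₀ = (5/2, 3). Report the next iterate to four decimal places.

At (5/2, 3): F = (82.0000, -100.0000).
Jacobian J = [[8·p·q - 4, 4·p^2 + 4·q], [-5·q^2 + 5, -10·p·q]].
At the point, J = [[56.0000, 37.0000], [-40.0000, -75.0000]] (det J = -2720.0000).
Solving J·Δ = −F gives Δ = (-0.9007, -0.8529).
Then the next iterate is (p, q)₁ = (1.5993, 2.1471).

(1.5993, 2.1471)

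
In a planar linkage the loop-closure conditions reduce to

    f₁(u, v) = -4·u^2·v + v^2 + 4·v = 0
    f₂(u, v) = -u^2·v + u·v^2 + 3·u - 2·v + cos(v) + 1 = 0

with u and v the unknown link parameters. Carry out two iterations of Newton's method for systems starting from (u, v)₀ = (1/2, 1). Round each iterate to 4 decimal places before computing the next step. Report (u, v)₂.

(-1.2554, -1.1648)

At (1/2, 1): F = (4.0000, 1.290302).
Jacobian J = [[-8·u·v, -4·u^2 + 2·v + 4], [-2·u·v + v^2 + 3, -u^2 + 2·u·v - sin(v) - 2]].
At the point, J = [[-4.0000, 5.0000], [3.0000, -2.091471]] (det J = -6.634116).
Solving J·Δ = −F gives Δ = (-2.2335, -2.5868).
Then the next iterate is (u, v)₁ = (-1.7335, -1.5868).
Round to (-1.7335, -1.5868) and repeat: F = (15.244211, -0.639373), J = [[-22.005742, -11.193689], [0.016499, 1.496285]].
Δ = (0.4781, 0.4220), so (u, v)₂ = (-1.2554, -1.1648).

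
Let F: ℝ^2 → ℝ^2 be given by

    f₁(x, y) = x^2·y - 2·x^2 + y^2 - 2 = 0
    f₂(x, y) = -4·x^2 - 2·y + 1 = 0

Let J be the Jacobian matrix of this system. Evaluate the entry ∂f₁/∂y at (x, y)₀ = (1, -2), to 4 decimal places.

∂f₁/∂y = x^2 + 2·y.
At (1, -2) this is -3.0000.

-3.0000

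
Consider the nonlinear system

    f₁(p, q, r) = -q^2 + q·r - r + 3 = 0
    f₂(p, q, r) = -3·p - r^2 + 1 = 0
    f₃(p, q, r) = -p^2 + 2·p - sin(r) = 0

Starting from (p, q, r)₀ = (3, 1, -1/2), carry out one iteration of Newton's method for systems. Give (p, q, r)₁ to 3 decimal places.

At (3, 1, -1/2): F = (2.000, -8.250, -2.52057).
Jacobian J = [[0, -2·q + r, q - 1], [-3, 0, -2·r], [-2·p + 2, 0, -cos(r)]].
At the point, J = [[0.000, -2.500, 0.000], [-3.000, 0.000, 1.000], [-4.000, 0.000, -0.87758]] (det J = 16.58187).
Solving J·Δ = −F gives Δ = (-1.472, 0.800, 3.835).
Then the next iterate is (p, q, r)₁ = (1.528, 1.800, 3.335).

(1.528, 1.800, 3.335)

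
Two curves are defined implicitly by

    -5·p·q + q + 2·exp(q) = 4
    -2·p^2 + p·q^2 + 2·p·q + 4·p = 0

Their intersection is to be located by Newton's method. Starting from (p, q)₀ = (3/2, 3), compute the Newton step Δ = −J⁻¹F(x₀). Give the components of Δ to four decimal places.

(-0.9843, -0.9336)

At (3/2, 3): F = (16.671074, 24.0000).
Jacobian J = [[-5·q, -5·p + 2·exp(q) + 1], [-4·p + q^2 + 2·q + 4, 2·p·q + 2·p]].
At the point, J = [[-15.0000, 33.671074], [13.0000, 12.0000]] (det J = -617.723960).
Solving J·Δ = −F gives Δ = (-0.9843, -0.9336).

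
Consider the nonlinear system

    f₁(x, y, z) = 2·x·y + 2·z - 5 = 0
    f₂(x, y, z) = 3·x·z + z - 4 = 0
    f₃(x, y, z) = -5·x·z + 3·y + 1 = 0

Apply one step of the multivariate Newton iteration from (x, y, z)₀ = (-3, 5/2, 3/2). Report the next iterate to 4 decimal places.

At (-3, 5/2, 3/2): F = (-17.0000, -16.0000, 31.0000).
Jacobian J = [[2·y, 2·x, 2], [3·z, 0, 3·x + 1], [-5·z, 3, -5·x]].
At the point, J = [[5.0000, -6.0000, 2.0000], [4.5000, 0.0000, -8.0000], [-7.5000, 3.0000, 15.0000]] (det J = 192.0000).
Solving J·Δ = −F gives Δ = (2.3750, -1.0755, -0.6641).
Then the next iterate is (x, y, z)₁ = (-0.6250, 1.4245, 0.8359).

(-0.6250, 1.4245, 0.8359)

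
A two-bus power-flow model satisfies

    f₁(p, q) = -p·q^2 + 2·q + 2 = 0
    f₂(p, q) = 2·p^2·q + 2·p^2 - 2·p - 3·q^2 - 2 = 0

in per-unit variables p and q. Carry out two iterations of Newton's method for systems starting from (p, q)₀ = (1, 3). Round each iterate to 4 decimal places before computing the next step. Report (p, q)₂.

(1.6686, 1.8325)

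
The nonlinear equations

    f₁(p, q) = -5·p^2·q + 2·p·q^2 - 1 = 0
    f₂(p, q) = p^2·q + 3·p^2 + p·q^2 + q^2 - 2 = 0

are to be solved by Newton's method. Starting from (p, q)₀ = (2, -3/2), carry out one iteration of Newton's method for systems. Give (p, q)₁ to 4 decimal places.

(0.3169, -2.1270)

At (2, -3/2): F = (38.0000, 10.7500).
Jacobian J = [[-10·p·q + 2·q^2, -5·p^2 + 4·p·q], [2·p·q + 6·p + q^2, p^2 + 2·p·q + 2·q]].
At the point, J = [[34.5000, -32.0000], [8.2500, -5.0000]] (det J = 91.5000).
Solving J·Δ = −F gives Δ = (-1.6831, -0.6270).
Then the next iterate is (p, q)₁ = (0.3169, -2.1270).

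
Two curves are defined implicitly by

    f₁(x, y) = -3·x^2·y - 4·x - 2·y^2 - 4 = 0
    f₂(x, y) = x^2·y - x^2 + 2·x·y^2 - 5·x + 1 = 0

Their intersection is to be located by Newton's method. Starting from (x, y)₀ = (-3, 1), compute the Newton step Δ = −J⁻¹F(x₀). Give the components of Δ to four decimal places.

At (-3, 1): F = (-21.0000, 10.0000).
Jacobian J = [[-6·x·y - 4, -3·x^2 - 4·y], [2·x·y - 2·x + 2·y^2 - 5, x^2 + 4·x·y]].
At the point, J = [[14.0000, -31.0000], [-3.0000, -3.0000]] (det J = -135.0000).
Solving J·Δ = −F gives Δ = (2.7630, 0.5704).

(2.7630, 0.5704)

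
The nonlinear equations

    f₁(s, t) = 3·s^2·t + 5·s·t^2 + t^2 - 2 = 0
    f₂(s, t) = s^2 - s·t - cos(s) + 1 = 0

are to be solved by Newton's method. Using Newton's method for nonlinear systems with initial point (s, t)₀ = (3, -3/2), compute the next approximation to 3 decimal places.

(1.340, -0.565)

At (3, -3/2): F = (-6.500, 15.48999).
Jacobian J = [[6·s·t + 5·t^2, 3·s^2 + 10·s·t + 2·t], [2·s - t + sin(s), -s]].
At the point, J = [[-15.750, -21.000], [7.64112, -3.000]] (det J = 207.71352).
Solving J·Δ = −F gives Δ = (-1.660, 0.935).
Then the next iterate is (s, t)₁ = (1.340, -0.565).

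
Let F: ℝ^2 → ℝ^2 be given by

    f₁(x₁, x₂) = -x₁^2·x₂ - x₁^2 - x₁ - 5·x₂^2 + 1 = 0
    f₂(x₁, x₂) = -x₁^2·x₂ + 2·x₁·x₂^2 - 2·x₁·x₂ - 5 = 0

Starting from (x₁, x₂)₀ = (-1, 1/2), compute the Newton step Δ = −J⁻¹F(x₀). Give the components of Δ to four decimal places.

(29.2500, 9.6250)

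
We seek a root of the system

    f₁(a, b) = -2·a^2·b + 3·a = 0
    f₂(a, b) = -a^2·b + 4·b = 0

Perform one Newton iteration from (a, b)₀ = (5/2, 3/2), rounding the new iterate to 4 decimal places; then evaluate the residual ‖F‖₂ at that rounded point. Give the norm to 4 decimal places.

1.9784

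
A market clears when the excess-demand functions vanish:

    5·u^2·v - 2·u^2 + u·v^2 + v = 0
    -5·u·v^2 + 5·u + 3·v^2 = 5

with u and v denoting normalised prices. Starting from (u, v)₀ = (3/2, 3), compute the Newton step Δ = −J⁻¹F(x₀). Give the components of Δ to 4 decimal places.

At (3/2, 3): F = (45.7500, -38.0000).
Jacobian J = [[10·u·v - 4·u + v^2, 5·u^2 + 2·u·v + 1], [-5·v^2 + 5, -10·u·v + 6·v]].
At the point, J = [[48.0000, 21.2500], [-40.0000, -27.0000]] (det J = -446.0000).
Solving J·Δ = −F gives Δ = (-0.9591, 0.0135).

(-0.9591, 0.0135)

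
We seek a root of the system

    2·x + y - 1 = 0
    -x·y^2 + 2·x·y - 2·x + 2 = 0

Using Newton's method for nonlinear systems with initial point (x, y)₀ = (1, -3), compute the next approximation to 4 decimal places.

(1.0303, -1.0606)

At (1, -3): F = (-2.0000, -15.0000).
Jacobian J = [[2, 1], [-y^2 + 2·y - 2, -2·x·y + 2·x]].
At the point, J = [[2.0000, 1.0000], [-17.0000, 8.0000]] (det J = 33.0000).
Solving J·Δ = −F gives Δ = (0.0303, 1.9394).
Then the next iterate is (x, y)₁ = (1.0303, -1.0606).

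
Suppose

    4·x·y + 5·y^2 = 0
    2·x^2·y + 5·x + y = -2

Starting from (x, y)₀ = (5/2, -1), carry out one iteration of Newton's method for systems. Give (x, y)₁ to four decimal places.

(1.2500, -1.5370)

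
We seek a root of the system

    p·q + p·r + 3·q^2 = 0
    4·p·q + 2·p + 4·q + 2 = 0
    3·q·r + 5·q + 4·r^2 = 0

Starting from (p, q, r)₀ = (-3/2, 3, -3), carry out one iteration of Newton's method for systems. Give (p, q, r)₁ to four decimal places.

(-1.2079, 1.5444, -1.0118)

At (-3/2, 3, -3): F = (27.0000, -7.0000, 24.0000).
Jacobian J = [[q + r, p + 6·q, p], [4·q + 2, 4·p + 4, 0], [0, 3·r + 5, 3·q + 8·r]].
At the point, J = [[0.0000, 16.5000, -1.5000], [14.0000, -2.0000, 0.0000], [0.0000, -4.0000, -15.0000]] (det J = 3549.0000).
Solving J·Δ = −F gives Δ = (0.2921, -1.4556, 1.9882).
Then the next iterate is (p, q, r)₁ = (-1.2079, 1.5444, -1.0118).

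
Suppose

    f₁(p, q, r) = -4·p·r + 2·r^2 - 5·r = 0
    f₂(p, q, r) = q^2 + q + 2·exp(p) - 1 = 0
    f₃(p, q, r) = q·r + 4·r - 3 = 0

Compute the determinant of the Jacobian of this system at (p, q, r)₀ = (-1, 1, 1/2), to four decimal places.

-29.6321

J = [[-4·r, 0, -4·p + 4·r - 5], [2·exp(p), 2·q + 1, 0], [0, r, q + 4]].
At the point, J = [[-2.0000, 0.0000, 1.0000], [0.735759, 3.0000, 0.0000], [0.0000, 0.5000, 5.0000]].
det J = -29.6321.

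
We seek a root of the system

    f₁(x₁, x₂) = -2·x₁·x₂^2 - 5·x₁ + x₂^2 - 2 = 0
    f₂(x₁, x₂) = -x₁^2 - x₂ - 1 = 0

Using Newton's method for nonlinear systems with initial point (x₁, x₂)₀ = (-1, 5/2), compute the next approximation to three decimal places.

(2.660, 5.320)

At (-1, 5/2): F = (21.750, -4.500).
Jacobian J = [[-2·x₂^2 - 5, -4·x₁·x₂ + 2·x₂], [-2·x₁, -1]].
At the point, J = [[-17.500, 15.000], [2.000, -1.000]] (det J = -12.500).
Solving J·Δ = −F gives Δ = (3.660, 2.820).
Then the next iterate is (x₁, x₂)₁ = (2.660, 5.320).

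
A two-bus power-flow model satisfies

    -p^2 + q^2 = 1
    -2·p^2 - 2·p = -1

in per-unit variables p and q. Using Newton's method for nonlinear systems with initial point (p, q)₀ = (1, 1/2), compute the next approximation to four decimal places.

(0.5000, 1.2500)

At (1, 1/2): F = (-1.7500, -3.0000).
Jacobian J = [[-2·p, 2·q], [-4·p - 2, 0]].
At the point, J = [[-2.0000, 1.0000], [-6.0000, 0.0000]] (det J = 6.0000).
Solving J·Δ = −F gives Δ = (-0.5000, 0.7500).
Then the next iterate is (p, q)₁ = (0.5000, 1.2500).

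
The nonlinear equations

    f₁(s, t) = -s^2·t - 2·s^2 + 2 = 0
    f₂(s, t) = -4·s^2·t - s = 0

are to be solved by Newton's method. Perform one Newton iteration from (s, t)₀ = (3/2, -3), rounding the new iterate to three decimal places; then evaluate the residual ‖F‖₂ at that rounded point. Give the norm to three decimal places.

7.219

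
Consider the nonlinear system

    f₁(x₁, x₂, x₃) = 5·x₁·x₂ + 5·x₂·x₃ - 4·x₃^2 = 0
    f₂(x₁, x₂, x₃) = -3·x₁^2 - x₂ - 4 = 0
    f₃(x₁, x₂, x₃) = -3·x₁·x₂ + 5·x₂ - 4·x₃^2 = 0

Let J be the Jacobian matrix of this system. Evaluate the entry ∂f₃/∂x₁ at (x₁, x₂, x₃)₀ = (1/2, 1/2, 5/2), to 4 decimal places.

-1.5000

∂f₃/∂x₁ = -3·x₂.
At (1/2, 1/2, 5/2) this is -1.5000.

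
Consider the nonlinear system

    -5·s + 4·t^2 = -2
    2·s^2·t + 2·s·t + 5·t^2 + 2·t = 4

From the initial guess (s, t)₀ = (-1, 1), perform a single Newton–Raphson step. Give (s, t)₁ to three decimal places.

At (-1, 1): F = (11.000, 3.000).
Jacobian J = [[-5, 8·t], [4·s·t + 2·t, 2·s^2 + 2·s + 10·t + 2]].
At the point, J = [[-5.000, 8.000], [-2.000, 12.000]] (det J = -44.000).
Solving J·Δ = −F gives Δ = (2.455, 0.159).
Then the next iterate is (s, t)₁ = (1.455, 1.159).

(1.455, 1.159)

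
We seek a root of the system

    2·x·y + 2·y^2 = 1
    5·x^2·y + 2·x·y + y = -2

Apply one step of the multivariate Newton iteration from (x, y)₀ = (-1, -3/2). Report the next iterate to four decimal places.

At (-1, -3/2): F = (6.5000, -4.0000).
Jacobian J = [[2·y, 2·x + 4·y], [10·x·y + 2·y, 5·x^2 + 2·x + 1]].
At the point, J = [[-3.0000, -8.0000], [12.0000, 4.0000]] (det J = 84.0000).
Solving J·Δ = −F gives Δ = (0.0714, 0.7857).
Then the next iterate is (x, y)₁ = (-0.9286, -0.7143).

(-0.9286, -0.7143)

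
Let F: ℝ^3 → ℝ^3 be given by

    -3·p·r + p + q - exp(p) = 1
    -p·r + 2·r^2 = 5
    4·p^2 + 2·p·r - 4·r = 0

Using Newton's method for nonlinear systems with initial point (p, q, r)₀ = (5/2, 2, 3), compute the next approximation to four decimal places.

(1.4580, 5.3423, 2.0920)

At (5/2, 2, 3): F = (-31.182494, 5.5000, 28.0000).
Jacobian J = [[-3·r - exp(p) + 1, 1, -3·p], [-r, 0, -p + 4·r], [8·p + 2·r, 0, 2·p - 4]].
At the point, J = [[-20.182494, 1.0000, -7.5000], [-3.0000, 0.0000, 9.5000], [26.0000, 0.0000, 1.0000]] (det J = 250.0000).
Solving J·Δ = −F gives Δ = (-1.0420, 3.3423, -0.9080).
Then the next iterate is (p, q, r)₁ = (1.4580, 5.3423, 2.0920).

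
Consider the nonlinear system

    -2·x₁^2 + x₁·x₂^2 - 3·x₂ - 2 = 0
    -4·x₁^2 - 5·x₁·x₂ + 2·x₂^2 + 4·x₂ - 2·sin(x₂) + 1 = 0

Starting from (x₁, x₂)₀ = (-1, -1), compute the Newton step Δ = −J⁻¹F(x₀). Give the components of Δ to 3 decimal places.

(0.496, 0.478)

At (-1, -1): F = (-2.000, -8.31706).
Jacobian J = [[-4·x₁ + x₂^2, 2·x₁·x₂ - 3], [-8·x₁ - 5·x₂, -5·x₁ + 4·x₂ - 2·cos(x₂) + 4]].
At the point, J = [[5.000, -1.000], [13.000, 3.91940]] (det J = 32.59698).
Solving J·Δ = −F gives Δ = (0.496, 0.478).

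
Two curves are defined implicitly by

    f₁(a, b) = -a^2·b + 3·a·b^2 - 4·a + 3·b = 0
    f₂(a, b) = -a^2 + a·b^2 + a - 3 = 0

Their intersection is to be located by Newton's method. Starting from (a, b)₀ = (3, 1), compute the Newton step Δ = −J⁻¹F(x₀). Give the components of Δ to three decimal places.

(-3.000, -1.000)

At (3, 1): F = (-9.000, -6.000).
Jacobian J = [[-2·a·b + 3·b^2 - 4, -a^2 + 6·a·b + 3], [-2·a + b^2 + 1, 2·a·b]].
At the point, J = [[-7.000, 12.000], [-4.000, 6.000]] (det J = 6.000).
Solving J·Δ = −F gives Δ = (-3.000, -1.000).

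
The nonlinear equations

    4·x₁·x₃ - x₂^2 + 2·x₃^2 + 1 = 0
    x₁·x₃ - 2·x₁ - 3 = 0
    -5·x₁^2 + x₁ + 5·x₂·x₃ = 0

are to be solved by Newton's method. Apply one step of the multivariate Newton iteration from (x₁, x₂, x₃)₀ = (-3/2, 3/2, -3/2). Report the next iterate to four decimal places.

(-1.4712, -0.2058, -0.0671)

At (-3/2, 3/2, -3/2): F = (12.2500, 2.2500, -24.0000).
Jacobian J = [[4·x₃, -2·x₂, 4·x₁ + 4·x₃], [x₃ - 2, 0, x₁], [-10·x₁ + 1, 5·x₃, 5·x₂]].
At the point, J = [[-6.0000, -3.0000, -12.0000], [-3.5000, 0.0000, -1.5000], [16.0000, -7.5000, 7.5000]] (det J = -254.2500).
Solving J·Δ = −F gives Δ = (0.0288, -1.7058, 1.4329).
Then the next iterate is (x₁, x₂, x₃)₁ = (-1.4712, -0.2058, -0.0671).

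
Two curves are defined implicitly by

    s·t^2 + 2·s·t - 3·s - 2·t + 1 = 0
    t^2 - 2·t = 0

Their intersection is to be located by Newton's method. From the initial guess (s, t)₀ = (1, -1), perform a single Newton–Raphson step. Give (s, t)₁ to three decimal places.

At (1, -1): F = (-1.000, 3.000).
Jacobian J = [[t^2 + 2·t - 3, 2·s·t + 2·s - 2], [0, 2·t - 2]].
At the point, J = [[-4.000, -2.000], [0.000, -4.000]] (det J = 16.000).
Solving J·Δ = −F gives Δ = (-0.625, 0.750).
Then the next iterate is (s, t)₁ = (0.375, -0.250).

(0.375, -0.250)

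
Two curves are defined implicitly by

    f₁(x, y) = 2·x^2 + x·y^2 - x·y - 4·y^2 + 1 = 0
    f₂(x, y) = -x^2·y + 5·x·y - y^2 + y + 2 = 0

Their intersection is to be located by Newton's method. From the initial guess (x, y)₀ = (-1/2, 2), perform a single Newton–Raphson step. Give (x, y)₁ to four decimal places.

At (-1/2, 2): F = (-15.5000, -5.5000).
Jacobian J = [[4·x + y^2 - y, 2·x·y - x - 8·y], [-2·x·y + 5·y, -x^2 + 5·x - 2·y + 1]].
At the point, J = [[0.0000, -17.5000], [12.0000, -5.7500]] (det J = 210.0000).
Solving J·Δ = −F gives Δ = (0.0339, -0.8857).
Then the next iterate is (x, y)₁ = (-0.4661, 1.1143).

(-0.4661, 1.1143)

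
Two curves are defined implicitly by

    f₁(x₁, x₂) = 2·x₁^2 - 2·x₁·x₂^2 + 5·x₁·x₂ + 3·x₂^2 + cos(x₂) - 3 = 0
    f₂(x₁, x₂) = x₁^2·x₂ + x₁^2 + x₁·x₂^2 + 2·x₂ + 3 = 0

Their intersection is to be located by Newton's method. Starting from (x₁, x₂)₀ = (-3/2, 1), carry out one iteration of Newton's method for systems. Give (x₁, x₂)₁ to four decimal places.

(0.4661, 2.4646)

At (-3/2, 1): F = (0.540302, 8.0000).
Jacobian J = [[4·x₁ - 2·x₂^2 + 5·x₂, -4·x₁·x₂ + 5·x₁ + 6·x₂ - sin(x₂)], [2·x₁·x₂ + 2·x₁ + x₂^2, x₁^2 + 2·x₁·x₂ + 2]].
At the point, J = [[-3.0000, 3.658529], [-5.0000, 1.2500]] (det J = 14.542645).
Solving J·Δ = −F gives Δ = (1.9661, 1.4646).
Then the next iterate is (x₁, x₂)₁ = (0.4661, 2.4646).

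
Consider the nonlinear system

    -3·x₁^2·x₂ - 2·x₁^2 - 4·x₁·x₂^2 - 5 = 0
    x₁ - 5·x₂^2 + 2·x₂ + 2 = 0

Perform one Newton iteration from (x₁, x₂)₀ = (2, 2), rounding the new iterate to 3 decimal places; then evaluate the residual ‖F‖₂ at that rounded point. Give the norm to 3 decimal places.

21.878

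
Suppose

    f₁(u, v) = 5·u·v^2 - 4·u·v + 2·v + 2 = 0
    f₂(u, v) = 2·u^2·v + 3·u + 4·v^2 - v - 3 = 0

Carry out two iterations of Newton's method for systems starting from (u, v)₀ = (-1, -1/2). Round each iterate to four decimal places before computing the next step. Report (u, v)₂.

At (-1, -1/2): F = (-2.2500, -5.5000).
Jacobian J = [[5·v^2 - 4·v, 10·u·v - 4·u + 2], [4·u·v + 3, 2·u^2 + 8·v - 1]].
At the point, J = [[3.2500, 11.0000], [5.0000, -3.0000]] (det J = -64.7500).
Solving J·Δ = −F gives Δ = (1.0386, -0.1023).
Then the next iterate is (u, v)₁ = (0.0386, -0.6023).
Round to (0.0386, -0.6023) and repeat: F = (0.958409, -0.832634), J = [[4.223026, 1.613112], [2.907005, -5.815420]].
Δ = (-0.1446, -0.2155), so (u, v)₂ = (-0.1060, -0.8178).

(-0.1060, -0.8178)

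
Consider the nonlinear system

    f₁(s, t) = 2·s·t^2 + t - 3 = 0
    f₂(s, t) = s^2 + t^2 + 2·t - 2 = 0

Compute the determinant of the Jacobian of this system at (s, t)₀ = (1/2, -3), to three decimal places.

-67.000

J = [[2·t^2, 4·s·t + 1], [2·s, 2·t + 2]].
At the point, J = [[18.000, -5.000], [1.000, -4.000]].
det J = -67.000.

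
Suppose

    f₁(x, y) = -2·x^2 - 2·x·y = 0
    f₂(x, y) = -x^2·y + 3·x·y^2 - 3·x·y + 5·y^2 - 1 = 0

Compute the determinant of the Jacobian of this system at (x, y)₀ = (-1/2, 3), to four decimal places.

-110.0000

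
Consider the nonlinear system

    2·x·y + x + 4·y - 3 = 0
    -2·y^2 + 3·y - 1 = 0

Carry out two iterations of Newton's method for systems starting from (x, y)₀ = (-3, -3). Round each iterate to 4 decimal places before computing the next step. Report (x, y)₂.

At (-3, -3): F = (0.0000, -28.0000).
Jacobian J = [[2·y + 1, 2·x + 4], [0, -4·y + 3]].
At the point, J = [[-5.0000, -2.0000], [0.0000, 15.0000]] (det J = -75.0000).
Solving J·Δ = −F gives Δ = (-0.7467, 1.8667).
Then the next iterate is (x, y)₁ = (-3.7467, -1.1333).
Round to (-3.7467, -1.1333) and repeat: F = (-2.787630, -6.968638), J = [[-1.2666, -3.4934], [0.0000, 7.5332]].
Δ = (-4.7523, 0.9251), so (x, y)₂ = (-8.4990, -0.2082).

(-8.4990, -0.2082)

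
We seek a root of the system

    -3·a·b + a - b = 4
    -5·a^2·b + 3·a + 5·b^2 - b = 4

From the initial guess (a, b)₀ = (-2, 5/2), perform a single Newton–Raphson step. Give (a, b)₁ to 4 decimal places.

At (-2, 5/2): F = (6.5000, -31.2500).
Jacobian J = [[-3·b + 1, -3·a - 1], [-10·a·b + 3, -5·a^2 + 10·b - 1]].
At the point, J = [[-6.5000, 5.0000], [53.0000, 4.0000]] (det J = -291.0000).
Solving J·Δ = −F gives Δ = (0.6263, -0.4858).
Then the next iterate is (a, b)₁ = (-1.3737, 2.0142).

(-1.3737, 2.0142)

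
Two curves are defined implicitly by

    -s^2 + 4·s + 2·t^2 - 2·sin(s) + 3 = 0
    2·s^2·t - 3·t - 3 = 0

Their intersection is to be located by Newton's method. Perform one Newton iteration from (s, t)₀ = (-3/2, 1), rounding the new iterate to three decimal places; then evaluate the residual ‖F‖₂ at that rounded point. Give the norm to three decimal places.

0.663

At (-3/2, 1): F = (-1.25501, -1.500).
Jacobian J = [[-2·s - 2·cos(s) + 4, 4·t], [4·s·t, 2·s^2 - 3]].
At the point, J = [[6.85853, 4.000], [-6.000, 1.500]] (det J = 34.28779).
Solving J·Δ = −F gives Δ = (-0.120, 0.520).
Then the next iterate is (s, t)₁ = (-1.620, 1.520).
Re-evaluating at (-1.620, 1.520): F = (0.51398, 0.41818), so ‖F‖₂ = 0.663.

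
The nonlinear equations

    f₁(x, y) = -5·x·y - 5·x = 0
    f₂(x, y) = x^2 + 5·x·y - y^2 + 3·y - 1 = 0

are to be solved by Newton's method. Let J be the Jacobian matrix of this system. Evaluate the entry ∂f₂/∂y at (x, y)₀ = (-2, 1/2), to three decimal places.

∂f₂/∂y = 5·x - 2·y + 3.
At (-2, 1/2) this is -8.000.

-8.000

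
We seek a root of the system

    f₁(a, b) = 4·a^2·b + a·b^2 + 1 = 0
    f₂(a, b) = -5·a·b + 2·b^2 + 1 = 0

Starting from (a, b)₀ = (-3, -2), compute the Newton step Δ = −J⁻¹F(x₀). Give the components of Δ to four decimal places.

At (-3, -2): F = (-83.0000, -21.0000).
Jacobian J = [[8·a·b + b^2, 4·a^2 + 2·a·b], [-5·b, -5·a + 4·b]].
At the point, J = [[52.0000, 48.0000], [10.0000, 7.0000]] (det J = -116.0000).
Solving J·Δ = −F gives Δ = (3.6810, -2.2586).

(3.6810, -2.2586)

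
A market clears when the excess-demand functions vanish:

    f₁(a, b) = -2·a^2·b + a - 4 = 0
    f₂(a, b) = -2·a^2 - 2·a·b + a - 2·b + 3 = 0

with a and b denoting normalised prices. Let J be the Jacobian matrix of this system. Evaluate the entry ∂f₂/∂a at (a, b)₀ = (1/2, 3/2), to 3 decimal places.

-4.000

∂f₂/∂a = -4·a - 2·b + 1.
At (1/2, 3/2) this is -4.000.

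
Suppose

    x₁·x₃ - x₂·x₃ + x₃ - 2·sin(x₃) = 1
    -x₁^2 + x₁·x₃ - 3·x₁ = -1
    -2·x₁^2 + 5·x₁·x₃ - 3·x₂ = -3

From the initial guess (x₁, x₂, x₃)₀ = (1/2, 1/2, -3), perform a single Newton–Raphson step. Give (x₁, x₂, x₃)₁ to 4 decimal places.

(0.2454, 0.5556, -2.0647)

At (1/2, 1/2, -3): F = (-3.717760, -2.2500, -6.5000).
Jacobian J = [[x₃, -x₃, x₁ - x₂ - 2·cos(x₃) + 1], [-2·x₁ + x₃ - 3, 0, x₁], [-4·x₁ + 5·x₃, -3, 5·x₁]].
At the point, J = [[-3.0000, 3.0000, 2.979985], [-7.0000, 0.0000, 0.5000], [-17.0000, -3.0000, 2.5000]] (det J = 85.079685).
Solving J·Δ = −F gives Δ = (-0.2546, 0.0556, 0.9353).
Then the next iterate is (x₁, x₂, x₃)₁ = (0.2454, 0.5556, -2.0647).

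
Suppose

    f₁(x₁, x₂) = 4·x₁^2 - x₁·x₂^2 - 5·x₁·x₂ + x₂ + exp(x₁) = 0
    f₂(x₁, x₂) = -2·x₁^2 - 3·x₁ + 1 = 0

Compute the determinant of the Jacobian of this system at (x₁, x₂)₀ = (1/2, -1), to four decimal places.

-2.5000

J = [[8·x₁ - x₂^2 - 5·x₂ + exp(x₁), -2·x₁·x₂ - 5·x₁ + 1], [-4·x₁ - 3, 0]].
At the point, J = [[9.648721, -0.5000], [-5.0000, 0.0000]].
det J = -2.5000.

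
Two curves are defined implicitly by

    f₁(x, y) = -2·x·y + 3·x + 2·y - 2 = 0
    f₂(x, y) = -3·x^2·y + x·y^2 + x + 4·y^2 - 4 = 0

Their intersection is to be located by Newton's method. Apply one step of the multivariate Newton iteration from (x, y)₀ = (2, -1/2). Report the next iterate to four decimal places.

(0.6261, -0.7478)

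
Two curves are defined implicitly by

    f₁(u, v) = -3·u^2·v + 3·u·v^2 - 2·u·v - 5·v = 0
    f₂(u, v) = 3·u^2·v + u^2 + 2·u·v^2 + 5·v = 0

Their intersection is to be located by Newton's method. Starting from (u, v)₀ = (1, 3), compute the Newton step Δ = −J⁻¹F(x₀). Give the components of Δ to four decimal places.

(-1.6557, 0.9959)

At (1, 3): F = (-3.0000, 43.0000).
Jacobian J = [[-6·u·v + 3·v^2 - 2·v, -3·u^2 + 6·u·v - 2·u - 5], [6·u·v + 2·u + 2·v^2, 3·u^2 + 4·u·v + 5]].
At the point, J = [[3.0000, 8.0000], [38.0000, 20.0000]] (det J = -244.0000).
Solving J·Δ = −F gives Δ = (-1.6557, 0.9959).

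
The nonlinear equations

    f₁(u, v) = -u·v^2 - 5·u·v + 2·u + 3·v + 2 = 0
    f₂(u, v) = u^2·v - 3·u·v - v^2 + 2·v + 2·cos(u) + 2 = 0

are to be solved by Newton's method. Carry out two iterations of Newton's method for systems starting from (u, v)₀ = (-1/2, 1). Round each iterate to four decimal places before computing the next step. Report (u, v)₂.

(0.5128, 1.6052)

At (-1/2, 1): F = (7.0000, 6.505165).
Jacobian J = [[-v^2 - 5·v + 2, -2·u·v - 5·u + 3], [2·u·v - 3·v - 2·sin(u), u^2 - 3·u - 2·v + 2]].
At the point, J = [[-4.0000, 6.5000], [-3.041149, 1.7500]] (det J = 12.767468).
Solving J·Δ = −F gives Δ = (2.3524, 0.3707).
Then the next iterate is (u, v)₁ = (1.8524, 1.3707).
Round to (1.8524, 1.3707) and repeat: F = (-6.358847, -0.607065), J = [[-6.732318, -11.340169], [-0.955153, -2.867214]].
Δ = (-1.3396, 0.2345), so (u, v)₂ = (0.5128, 1.6052).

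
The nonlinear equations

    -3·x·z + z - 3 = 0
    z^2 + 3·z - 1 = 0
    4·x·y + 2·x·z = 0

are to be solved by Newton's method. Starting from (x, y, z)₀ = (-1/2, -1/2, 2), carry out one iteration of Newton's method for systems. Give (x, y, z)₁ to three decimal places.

(-0.702, -0.560, 0.714)

At (-1/2, -1/2, 2): F = (2.000, 9.000, -1.000).
Jacobian J = [[-3·z, 0, -3·x + 1], [0, 0, 2·z + 3], [4·y + 2·z, 4·x, 2·x]].
At the point, J = [[-6.000, 0.000, 2.500], [0.000, 0.000, 7.000], [2.000, -2.000, -1.000]] (det J = -84.000).
Solving J·Δ = −F gives Δ = (-0.202, -0.060, -1.286).
Then the next iterate is (x, y, z)₁ = (-0.702, -0.560, 0.714).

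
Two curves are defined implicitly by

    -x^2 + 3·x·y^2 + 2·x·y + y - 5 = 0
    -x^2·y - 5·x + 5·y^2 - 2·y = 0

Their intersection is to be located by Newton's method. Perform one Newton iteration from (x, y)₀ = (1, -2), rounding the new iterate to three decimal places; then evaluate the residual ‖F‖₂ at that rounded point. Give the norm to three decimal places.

8.342

At (1, -2): F = (0.000, 21.000).
Jacobian J = [[-2·x + 3·y^2 + 2·y, 6·x·y + 2·x + 1], [-2·x·y - 5, -x^2 + 10·y - 2]].
At the point, J = [[6.000, -9.000], [-1.000, -23.000]] (det J = -147.000).
Solving J·Δ = −F gives Δ = (1.286, 0.857).
Then the next iterate is (x, y)₁ = (2.286, -1.143).
Re-evaluating at (2.286, -1.143): F = (-7.63496, 3.36133), so ‖F‖₂ = 8.342.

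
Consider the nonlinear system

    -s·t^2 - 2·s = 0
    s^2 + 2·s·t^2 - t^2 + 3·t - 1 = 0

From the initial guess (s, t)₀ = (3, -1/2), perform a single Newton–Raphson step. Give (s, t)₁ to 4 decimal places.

At (3, -1/2): F = (-6.7500, 7.7500).
Jacobian J = [[-t^2 - 2, -2·s·t], [2·s + 2·t^2, 4·s·t - 2·t + 3]].
At the point, J = [[-2.2500, 3.0000], [6.5000, -2.0000]] (det J = -15.0000).
Solving J·Δ = −F gives Δ = (-0.6500, 1.7625).
Then the next iterate is (s, t)₁ = (2.3500, 1.2625).

(2.3500, 1.2625)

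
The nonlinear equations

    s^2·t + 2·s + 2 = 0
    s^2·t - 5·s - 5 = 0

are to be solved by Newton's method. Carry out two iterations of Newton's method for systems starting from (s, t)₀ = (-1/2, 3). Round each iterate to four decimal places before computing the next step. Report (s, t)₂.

At (-1/2, 3): F = (1.7500, -1.7500).
Jacobian J = [[2·s·t + 2, s^2], [2·s·t - 5, s^2]].
At the point, J = [[-1.0000, 0.2500], [-8.0000, 0.2500]] (det J = 1.7500).
Solving J·Δ = −F gives Δ = (-0.5000, -9.0000).
Then the next iterate is (s, t)₁ = (-1.0000, -6.0000).
Round to (-1.0000, -6.0000) and repeat: F = (-6.0000, -6.0000), J = [[14.0000, 1.0000], [7.0000, 1.0000]].
Δ = (0.0000, 6.0000), so (s, t)₂ = (-1.0000, 0.0000).

(-1.0000, 0.0000)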